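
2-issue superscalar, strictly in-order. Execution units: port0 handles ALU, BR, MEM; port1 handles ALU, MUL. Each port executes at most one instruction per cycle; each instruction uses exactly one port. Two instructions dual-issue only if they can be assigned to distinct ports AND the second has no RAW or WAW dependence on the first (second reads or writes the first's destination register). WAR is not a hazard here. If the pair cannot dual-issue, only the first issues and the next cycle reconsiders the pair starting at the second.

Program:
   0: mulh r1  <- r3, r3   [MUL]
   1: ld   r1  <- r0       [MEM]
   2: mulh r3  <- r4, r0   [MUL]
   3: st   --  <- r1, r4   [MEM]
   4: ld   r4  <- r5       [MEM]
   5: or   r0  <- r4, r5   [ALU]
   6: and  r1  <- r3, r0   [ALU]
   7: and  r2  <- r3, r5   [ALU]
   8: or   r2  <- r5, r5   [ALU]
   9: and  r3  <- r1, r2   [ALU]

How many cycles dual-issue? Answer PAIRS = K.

t=0 i0:mulh ; WAW r1
t=1 i1&i2:ld mulh ; dual
t=2 i3:st ; no-port MEM/MEM
t=3 i4:ld ; RAW r4
t=4 i5:or ; RAW r0
t=5 i6&i7:and and ; dual
t=6 i8:or ; RAW r2
t=7 i9:and ; tail

PAIRS = 2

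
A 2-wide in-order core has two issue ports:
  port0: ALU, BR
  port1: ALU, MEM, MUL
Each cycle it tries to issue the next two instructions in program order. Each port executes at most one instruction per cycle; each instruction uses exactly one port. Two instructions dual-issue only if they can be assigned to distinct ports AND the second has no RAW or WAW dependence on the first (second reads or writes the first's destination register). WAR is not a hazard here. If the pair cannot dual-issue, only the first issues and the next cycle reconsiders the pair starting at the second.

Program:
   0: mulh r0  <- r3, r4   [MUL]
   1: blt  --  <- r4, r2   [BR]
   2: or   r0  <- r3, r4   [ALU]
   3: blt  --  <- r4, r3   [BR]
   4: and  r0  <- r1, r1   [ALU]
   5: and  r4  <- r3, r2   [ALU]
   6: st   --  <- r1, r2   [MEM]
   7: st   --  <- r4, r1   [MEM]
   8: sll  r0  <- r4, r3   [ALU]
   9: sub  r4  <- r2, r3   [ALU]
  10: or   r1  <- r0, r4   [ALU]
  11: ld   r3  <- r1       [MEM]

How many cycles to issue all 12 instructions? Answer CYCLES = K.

CYCLES = 8

t=0 i0&i1:mulh+blt ; dual
t=1 i2&i3:or+blt ; dual
t=2 i4&i5:and+and ; dual
t=3 i6:st ; no-port MEM/MEM
t=4 i7&i8:st+sll ; dual
t=5 i9:sub ; RAW r4
t=6 i10:or ; RAW r1
t=7 i11:ld ; tail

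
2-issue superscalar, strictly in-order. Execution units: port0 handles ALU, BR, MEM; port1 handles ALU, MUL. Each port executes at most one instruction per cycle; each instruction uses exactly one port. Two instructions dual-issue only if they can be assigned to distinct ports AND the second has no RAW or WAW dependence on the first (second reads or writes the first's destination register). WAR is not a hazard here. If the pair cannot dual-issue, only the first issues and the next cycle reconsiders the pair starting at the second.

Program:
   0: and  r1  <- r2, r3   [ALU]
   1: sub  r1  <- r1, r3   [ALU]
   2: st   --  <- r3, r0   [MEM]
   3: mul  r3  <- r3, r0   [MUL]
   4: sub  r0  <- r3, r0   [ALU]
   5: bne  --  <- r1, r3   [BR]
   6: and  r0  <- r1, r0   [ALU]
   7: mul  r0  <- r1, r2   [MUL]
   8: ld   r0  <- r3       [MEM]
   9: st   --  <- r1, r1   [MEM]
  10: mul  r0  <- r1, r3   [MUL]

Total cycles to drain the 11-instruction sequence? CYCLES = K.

  cy0 -> i0 (and) RAW+WAW r1
  cy1 -> i1+i2 (sub+st) dual
  cy2 -> i3 (mul) RAW r3
  cy3 -> i4+i5 (sub+bne) dual
  cy4 -> i6 (and) WAW r0
  cy5 -> i7 (mul) WAW r0
  cy6 -> i8 (ld) no-port MEM/MEM
  cy7 -> i9+i10 (st+mul) dual

CYCLES = 8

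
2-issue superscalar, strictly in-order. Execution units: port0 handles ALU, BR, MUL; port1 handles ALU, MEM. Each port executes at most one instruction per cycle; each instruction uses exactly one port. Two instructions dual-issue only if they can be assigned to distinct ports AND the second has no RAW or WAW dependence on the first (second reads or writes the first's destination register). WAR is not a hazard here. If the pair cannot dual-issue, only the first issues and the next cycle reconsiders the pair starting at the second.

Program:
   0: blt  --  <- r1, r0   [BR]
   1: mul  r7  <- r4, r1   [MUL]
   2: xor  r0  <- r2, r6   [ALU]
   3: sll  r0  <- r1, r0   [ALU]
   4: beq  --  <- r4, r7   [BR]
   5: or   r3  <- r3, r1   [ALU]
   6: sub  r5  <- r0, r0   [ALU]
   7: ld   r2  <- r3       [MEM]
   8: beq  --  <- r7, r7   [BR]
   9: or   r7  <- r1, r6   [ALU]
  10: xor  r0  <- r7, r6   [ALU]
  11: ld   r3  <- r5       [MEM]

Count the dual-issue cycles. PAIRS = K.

#0 head=0: blt.BR i0 no-port BR/MUL
#1 head=1: mul.MUL+xor.ALU i1&i2 2-wide
#2 head=3: sll.ALU+beq.BR i3&i4 2-wide
#3 head=5: or.ALU+sub.ALU i5&i6 2-wide
#4 head=7: ld.MEM+beq.BR i7&i8 2-wide
#5 head=9: or.ALU i9 RAW r7
#6 head=10: xor.ALU+ld.MEM i10&i11 2-wide

PAIRS = 5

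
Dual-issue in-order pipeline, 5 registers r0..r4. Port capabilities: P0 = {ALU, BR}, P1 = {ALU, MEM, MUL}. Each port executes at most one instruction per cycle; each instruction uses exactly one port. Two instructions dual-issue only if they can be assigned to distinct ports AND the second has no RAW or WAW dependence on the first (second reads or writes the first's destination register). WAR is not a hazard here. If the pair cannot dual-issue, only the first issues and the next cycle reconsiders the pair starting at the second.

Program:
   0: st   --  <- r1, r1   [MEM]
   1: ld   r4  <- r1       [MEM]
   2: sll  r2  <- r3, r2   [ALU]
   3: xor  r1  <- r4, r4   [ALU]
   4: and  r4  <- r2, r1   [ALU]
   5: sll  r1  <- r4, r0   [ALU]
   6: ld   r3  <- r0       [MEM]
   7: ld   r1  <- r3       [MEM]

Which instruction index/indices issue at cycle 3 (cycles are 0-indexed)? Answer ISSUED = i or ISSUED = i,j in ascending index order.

c0: i0 st.MEM  no-port MEM/MEM
c1: i1,i2 ld.MEM;sll.ALU  2-wide
c2: i3 xor.ALU  RAW r1
c3: i4 and.ALU  RAW r4
c4: i5,i6 sll.ALU;ld.MEM  2-wide
c5: i7 ld.MEM  tail

ISSUED = 4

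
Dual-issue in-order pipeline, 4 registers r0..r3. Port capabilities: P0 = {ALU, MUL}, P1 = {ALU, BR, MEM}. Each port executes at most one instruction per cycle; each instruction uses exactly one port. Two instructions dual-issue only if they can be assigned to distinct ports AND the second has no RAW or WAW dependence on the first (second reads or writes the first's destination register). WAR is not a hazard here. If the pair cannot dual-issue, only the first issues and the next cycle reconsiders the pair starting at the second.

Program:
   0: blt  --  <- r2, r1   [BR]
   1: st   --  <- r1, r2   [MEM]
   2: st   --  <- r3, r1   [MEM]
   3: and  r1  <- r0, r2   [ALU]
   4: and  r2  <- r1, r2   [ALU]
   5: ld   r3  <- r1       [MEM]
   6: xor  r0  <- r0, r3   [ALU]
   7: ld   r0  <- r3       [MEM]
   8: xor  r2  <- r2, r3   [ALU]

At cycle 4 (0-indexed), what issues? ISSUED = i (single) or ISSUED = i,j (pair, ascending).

#0 head=0: blt i0 no-port BR/MEM
#1 head=1: st i1 no-port MEM/MEM
#2 head=2: st;and i2+i3 pair
#3 head=4: and;ld i4+i5 pair
#4 head=6: xor i6 WAW r0
#5 head=7: ld;xor i7+i8 pair

ISSUED = 6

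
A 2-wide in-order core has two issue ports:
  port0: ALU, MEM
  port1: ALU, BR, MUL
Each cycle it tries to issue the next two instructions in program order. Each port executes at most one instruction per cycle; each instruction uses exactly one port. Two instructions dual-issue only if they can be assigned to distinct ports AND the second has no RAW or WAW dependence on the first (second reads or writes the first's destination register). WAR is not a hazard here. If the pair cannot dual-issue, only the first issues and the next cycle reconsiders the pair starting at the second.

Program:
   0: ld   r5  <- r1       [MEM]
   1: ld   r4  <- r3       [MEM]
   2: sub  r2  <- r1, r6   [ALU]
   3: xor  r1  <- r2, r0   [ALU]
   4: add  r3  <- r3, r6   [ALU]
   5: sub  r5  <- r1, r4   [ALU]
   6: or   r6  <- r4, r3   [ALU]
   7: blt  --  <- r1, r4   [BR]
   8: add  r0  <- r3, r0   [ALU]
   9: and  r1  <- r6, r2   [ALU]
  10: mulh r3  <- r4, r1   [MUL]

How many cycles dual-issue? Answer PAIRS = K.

PAIRS = 4

t=0 i0:ld.MEM ; no-port MEM/MEM
t=1 i1/i2:ld.MEM sub.ALU ; pair
t=2 i3/i4:xor.ALU add.ALU ; pair
t=3 i5/i6:sub.ALU or.ALU ; pair
t=4 i7/i8:blt.BR add.ALU ; pair
t=5 i9:and.ALU ; RAW r1
t=6 i10:mulh.MUL ; tail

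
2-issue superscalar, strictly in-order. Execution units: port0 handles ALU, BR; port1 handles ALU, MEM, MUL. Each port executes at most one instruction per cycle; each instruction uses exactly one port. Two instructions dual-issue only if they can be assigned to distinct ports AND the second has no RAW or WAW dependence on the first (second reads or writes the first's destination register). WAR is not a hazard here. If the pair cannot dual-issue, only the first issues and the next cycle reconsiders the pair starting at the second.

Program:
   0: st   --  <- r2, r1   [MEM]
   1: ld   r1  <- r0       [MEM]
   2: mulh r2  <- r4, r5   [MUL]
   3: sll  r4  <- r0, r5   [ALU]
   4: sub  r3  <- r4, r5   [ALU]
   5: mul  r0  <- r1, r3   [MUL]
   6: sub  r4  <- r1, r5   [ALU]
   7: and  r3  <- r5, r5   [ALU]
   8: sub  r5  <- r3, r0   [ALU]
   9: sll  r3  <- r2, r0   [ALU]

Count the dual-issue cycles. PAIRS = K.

PAIRS = 3

#0 head=0: st.MEM i0 no-port MEM/MEM
#1 head=1: ld.MEM i1 no-port MEM/MUL
#2 head=2: mulh.MUL;sll.ALU i2,i3 dual
#3 head=4: sub.ALU i4 RAW r3
#4 head=5: mul.MUL;sub.ALU i5,i6 dual
#5 head=7: and.ALU i7 RAW r3
#6 head=8: sub.ALU;sll.ALU i8,i9 dual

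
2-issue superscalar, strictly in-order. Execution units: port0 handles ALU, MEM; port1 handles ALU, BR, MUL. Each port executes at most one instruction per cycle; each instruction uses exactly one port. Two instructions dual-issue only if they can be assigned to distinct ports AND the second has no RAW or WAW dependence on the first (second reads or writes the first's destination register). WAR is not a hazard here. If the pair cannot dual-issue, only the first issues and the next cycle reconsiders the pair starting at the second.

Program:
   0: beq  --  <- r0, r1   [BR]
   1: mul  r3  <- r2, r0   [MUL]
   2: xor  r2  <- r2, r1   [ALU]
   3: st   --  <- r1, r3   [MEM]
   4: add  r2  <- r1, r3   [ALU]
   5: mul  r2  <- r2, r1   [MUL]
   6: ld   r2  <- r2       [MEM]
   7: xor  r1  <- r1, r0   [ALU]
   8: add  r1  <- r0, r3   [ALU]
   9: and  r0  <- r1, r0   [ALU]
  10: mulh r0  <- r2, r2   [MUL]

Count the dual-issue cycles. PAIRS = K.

PAIRS = 3

  cy0 -> i0 (beq) no-port BR/MUL
  cy1 -> i1&i2 (mul xor) pair
  cy2 -> i3&i4 (st add) pair
  cy3 -> i5 (mul) RAW+WAW r2
  cy4 -> i6&i7 (ld xor) pair
  cy5 -> i8 (add) RAW r1
  cy6 -> i9 (and) WAW r0
  cy7 -> i10 (mulh) tail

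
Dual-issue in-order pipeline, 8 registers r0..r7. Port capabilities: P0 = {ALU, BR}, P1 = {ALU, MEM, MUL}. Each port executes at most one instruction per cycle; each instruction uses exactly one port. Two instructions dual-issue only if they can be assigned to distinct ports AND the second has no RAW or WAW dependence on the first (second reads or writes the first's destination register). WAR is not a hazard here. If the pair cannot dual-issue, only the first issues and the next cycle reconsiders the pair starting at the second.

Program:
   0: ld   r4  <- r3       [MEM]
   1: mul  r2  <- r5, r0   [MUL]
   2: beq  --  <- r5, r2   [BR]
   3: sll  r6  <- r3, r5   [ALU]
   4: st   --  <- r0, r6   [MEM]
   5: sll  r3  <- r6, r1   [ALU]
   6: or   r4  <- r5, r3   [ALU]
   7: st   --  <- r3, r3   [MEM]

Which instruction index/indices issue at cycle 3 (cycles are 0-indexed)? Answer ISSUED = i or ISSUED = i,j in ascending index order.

ISSUED = 4,5

  cy0 -> i0 (ld.MEM) no-port MEM/MUL
  cy1 -> i1 (mul.MUL) RAW r2
  cy2 -> i2&i3 (beq.BR/sll.ALU) 2-wide
  cy3 -> i4&i5 (st.MEM/sll.ALU) 2-wide
  cy4 -> i6&i7 (or.ALU/st.MEM) 2-wide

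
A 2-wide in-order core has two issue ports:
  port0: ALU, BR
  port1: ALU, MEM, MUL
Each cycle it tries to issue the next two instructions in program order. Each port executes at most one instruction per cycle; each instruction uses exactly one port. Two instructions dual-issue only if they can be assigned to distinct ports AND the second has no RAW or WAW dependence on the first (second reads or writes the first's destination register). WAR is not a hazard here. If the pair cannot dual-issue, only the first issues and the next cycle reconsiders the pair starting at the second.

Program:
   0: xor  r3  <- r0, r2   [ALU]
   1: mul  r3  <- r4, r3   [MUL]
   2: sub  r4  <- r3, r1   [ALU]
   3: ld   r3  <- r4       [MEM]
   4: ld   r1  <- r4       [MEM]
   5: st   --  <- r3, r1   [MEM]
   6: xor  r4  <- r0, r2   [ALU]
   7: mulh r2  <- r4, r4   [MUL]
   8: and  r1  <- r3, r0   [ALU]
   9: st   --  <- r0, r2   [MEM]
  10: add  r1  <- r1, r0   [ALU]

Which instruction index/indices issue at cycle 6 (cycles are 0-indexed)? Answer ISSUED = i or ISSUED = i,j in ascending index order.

[0] i0  xor.ALU  -- RAW+WAW r3
[1] i1  mul.MUL  -- RAW r3
[2] i2  sub.ALU  -- RAW r4
[3] i3  ld.MEM  -- no-port MEM/MEM
[4] i4  ld.MEM  -- no-port MEM/MEM
[5] i5&i6  st.MEM xor.ALU  -- dual
[6] i7&i8  mulh.MUL and.ALU  -- dual
[7] i9&i10  st.MEM add.ALU  -- dual

ISSUED = 7,8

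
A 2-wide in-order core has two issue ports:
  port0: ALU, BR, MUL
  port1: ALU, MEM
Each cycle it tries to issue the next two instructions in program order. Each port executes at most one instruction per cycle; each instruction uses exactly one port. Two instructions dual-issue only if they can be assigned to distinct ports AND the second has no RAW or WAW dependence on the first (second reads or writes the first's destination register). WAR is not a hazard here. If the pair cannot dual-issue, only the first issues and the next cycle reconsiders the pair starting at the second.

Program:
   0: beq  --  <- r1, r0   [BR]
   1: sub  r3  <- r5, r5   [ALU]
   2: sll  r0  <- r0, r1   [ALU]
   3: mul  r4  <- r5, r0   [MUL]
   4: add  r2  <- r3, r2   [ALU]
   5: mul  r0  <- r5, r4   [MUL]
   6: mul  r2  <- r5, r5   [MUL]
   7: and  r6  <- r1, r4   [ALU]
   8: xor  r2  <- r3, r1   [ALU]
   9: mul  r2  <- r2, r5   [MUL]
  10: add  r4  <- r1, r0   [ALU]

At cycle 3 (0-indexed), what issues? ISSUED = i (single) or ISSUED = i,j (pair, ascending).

ISSUED = 5

0. beq/sub @i0/i1  | 2-wide
1. sll @i2  | RAW r0
2. mul/add @i3/i4  | 2-wide
3. mul @i5  | no-port MUL/MUL
4. mul/and @i6/i7  | 2-wide
5. xor @i8  | RAW+WAW r2
6. mul/add @i9/i10  | 2-wide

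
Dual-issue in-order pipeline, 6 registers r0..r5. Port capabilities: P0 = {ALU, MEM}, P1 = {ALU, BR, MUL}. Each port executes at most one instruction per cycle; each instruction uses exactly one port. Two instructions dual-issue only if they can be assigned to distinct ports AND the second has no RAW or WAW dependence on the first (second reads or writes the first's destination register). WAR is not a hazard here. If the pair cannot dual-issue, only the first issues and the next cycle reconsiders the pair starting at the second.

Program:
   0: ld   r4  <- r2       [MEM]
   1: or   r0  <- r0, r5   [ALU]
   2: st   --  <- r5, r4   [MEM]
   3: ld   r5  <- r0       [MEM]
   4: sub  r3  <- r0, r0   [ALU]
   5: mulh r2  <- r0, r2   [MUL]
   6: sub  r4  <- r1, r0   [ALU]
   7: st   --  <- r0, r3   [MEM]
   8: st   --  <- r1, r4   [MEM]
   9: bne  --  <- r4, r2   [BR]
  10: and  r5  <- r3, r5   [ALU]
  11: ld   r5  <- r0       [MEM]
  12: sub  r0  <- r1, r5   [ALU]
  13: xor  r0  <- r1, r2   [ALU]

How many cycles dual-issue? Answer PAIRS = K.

t=0 i0&i1:ld.MEM/or.ALU ; 2-wide
t=1 i2:st.MEM ; no-port MEM/MEM
t=2 i3&i4:ld.MEM/sub.ALU ; 2-wide
t=3 i5&i6:mulh.MUL/sub.ALU ; 2-wide
t=4 i7:st.MEM ; no-port MEM/MEM
t=5 i8&i9:st.MEM/bne.BR ; 2-wide
t=6 i10:and.ALU ; WAW r5
t=7 i11:ld.MEM ; RAW r5
t=8 i12:sub.ALU ; WAW r0
t=9 i13:xor.ALU ; tail

PAIRS = 4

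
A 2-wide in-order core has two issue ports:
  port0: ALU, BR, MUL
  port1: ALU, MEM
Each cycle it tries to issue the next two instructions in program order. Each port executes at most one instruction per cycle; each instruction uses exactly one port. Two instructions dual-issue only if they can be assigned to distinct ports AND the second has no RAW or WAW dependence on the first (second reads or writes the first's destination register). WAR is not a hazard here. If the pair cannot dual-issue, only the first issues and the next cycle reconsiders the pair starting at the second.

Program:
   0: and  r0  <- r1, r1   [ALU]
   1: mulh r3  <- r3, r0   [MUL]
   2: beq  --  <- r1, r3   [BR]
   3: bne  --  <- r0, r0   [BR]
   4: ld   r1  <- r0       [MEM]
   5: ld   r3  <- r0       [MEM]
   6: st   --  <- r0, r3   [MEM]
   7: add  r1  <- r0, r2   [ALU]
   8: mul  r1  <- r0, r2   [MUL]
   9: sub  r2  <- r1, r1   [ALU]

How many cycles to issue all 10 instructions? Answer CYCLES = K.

0. and.ALU @i0  | RAW r0
1. mulh.MUL @i1  | no-port MUL/BR
2. beq.BR @i2  | no-port BR/BR
3. bne.BR;ld.MEM @i3,i4  | pair
4. ld.MEM @i5  | no-port MEM/MEM
5. st.MEM;add.ALU @i6,i7  | pair
6. mul.MUL @i8  | RAW r1
7. sub.ALU @i9  | tail

CYCLES = 8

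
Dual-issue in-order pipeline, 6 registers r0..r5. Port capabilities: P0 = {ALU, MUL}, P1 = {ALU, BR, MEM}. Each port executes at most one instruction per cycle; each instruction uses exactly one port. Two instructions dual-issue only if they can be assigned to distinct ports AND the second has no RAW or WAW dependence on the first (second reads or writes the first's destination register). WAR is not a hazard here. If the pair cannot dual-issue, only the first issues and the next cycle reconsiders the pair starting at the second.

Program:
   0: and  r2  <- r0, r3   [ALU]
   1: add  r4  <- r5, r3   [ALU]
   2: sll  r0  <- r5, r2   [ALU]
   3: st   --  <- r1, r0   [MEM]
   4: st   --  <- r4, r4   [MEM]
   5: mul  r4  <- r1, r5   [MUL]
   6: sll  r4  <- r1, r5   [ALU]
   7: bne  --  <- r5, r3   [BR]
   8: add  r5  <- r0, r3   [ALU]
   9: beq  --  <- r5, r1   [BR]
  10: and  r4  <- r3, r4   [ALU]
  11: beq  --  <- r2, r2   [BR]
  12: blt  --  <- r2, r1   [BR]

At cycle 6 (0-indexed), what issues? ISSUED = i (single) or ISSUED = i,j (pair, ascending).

ISSUED = 9,10

0. and.ALU/add.ALU @i0+i1  | dual
1. sll.ALU @i2  | RAW r0
2. st.MEM @i3  | no-port MEM/MEM
3. st.MEM/mul.MUL @i4+i5  | dual
4. sll.ALU/bne.BR @i6+i7  | dual
5. add.ALU @i8  | RAW r5
6. beq.BR/and.ALU @i9+i10  | dual
7. beq.BR @i11  | no-port BR/BR
8. blt.BR @i12  | tail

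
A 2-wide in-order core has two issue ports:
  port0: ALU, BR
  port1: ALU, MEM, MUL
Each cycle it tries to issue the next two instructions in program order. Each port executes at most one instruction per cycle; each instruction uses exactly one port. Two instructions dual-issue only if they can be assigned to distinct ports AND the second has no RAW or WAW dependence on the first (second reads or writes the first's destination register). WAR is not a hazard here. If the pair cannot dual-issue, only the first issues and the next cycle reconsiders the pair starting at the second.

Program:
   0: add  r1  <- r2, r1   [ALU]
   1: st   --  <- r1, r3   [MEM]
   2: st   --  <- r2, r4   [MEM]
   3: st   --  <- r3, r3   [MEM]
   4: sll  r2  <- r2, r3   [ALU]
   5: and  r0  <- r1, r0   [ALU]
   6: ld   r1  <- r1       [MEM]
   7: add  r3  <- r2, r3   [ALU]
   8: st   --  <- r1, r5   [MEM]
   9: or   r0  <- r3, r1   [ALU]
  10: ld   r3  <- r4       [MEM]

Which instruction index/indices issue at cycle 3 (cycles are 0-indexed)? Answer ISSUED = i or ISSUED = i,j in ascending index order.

#0 head=0: add.ALU i0 RAW r1
#1 head=1: st.MEM i1 no-port MEM/MEM
#2 head=2: st.MEM i2 no-port MEM/MEM
#3 head=3: st.MEM/sll.ALU i3/i4 dual
#4 head=5: and.ALU/ld.MEM i5/i6 dual
#5 head=7: add.ALU/st.MEM i7/i8 dual
#6 head=9: or.ALU/ld.MEM i9/i10 dual

ISSUED = 3,4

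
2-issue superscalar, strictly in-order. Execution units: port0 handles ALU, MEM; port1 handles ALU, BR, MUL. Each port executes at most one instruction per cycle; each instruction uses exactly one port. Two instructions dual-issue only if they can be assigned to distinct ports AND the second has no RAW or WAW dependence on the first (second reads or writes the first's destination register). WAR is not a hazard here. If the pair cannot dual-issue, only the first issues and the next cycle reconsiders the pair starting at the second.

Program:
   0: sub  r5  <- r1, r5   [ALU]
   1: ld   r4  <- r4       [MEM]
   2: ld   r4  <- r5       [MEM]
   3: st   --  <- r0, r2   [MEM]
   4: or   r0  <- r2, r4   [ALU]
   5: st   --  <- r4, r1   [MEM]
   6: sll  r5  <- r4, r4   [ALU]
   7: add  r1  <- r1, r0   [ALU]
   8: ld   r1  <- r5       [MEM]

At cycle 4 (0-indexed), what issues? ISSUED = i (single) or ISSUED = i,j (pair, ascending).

c0: i0&i1 sub/ld  2-wide
c1: i2 ld  no-port MEM/MEM
c2: i3&i4 st/or  2-wide
c3: i5&i6 st/sll  2-wide
c4: i7 add  WAW r1
c5: i8 ld  tail

ISSUED = 7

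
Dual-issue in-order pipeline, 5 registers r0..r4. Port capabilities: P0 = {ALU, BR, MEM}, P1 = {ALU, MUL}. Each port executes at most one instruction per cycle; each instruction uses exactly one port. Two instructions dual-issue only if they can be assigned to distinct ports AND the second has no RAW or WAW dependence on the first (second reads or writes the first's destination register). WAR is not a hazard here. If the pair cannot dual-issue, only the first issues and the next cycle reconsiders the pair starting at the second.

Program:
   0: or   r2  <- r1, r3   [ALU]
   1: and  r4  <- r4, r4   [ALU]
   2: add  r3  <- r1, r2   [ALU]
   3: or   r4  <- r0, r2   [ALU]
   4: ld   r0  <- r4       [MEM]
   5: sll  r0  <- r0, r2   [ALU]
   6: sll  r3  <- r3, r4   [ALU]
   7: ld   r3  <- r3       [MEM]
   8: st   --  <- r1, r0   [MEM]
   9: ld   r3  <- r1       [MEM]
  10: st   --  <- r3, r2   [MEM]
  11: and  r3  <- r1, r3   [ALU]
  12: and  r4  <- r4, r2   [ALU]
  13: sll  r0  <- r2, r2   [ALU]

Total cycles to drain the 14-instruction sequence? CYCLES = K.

CYCLES = 9

#0 head=0: or/and i0&i1 dual
#1 head=2: add/or i2&i3 dual
#2 head=4: ld i4 RAW+WAW r0
#3 head=5: sll/sll i5&i6 dual
#4 head=7: ld i7 no-port MEM/MEM
#5 head=8: st i8 no-port MEM/MEM
#6 head=9: ld i9 no-port MEM/MEM
#7 head=10: st/and i10&i11 dual
#8 head=12: and/sll i12&i13 dual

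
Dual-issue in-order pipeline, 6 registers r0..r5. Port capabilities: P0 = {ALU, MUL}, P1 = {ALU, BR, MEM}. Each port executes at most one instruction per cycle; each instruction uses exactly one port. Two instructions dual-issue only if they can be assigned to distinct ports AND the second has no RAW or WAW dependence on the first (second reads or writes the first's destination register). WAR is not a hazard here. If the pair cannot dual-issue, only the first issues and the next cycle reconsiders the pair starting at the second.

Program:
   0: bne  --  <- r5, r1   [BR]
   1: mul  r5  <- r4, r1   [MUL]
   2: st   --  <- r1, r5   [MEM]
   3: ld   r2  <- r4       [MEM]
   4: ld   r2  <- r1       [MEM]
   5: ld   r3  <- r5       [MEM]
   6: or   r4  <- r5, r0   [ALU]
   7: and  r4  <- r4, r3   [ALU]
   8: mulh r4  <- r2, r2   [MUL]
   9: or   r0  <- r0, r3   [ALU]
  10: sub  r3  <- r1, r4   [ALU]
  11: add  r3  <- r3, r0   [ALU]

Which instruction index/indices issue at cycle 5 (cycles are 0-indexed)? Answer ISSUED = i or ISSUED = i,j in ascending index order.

t=0 i0,i1:bne mul ; dual
t=1 i2:st ; no-port MEM/MEM
t=2 i3:ld ; no-port MEM/MEM
t=3 i4:ld ; no-port MEM/MEM
t=4 i5,i6:ld or ; dual
t=5 i7:and ; WAW r4
t=6 i8,i9:mulh or ; dual
t=7 i10:sub ; RAW+WAW r3
t=8 i11:add ; tail

ISSUED = 7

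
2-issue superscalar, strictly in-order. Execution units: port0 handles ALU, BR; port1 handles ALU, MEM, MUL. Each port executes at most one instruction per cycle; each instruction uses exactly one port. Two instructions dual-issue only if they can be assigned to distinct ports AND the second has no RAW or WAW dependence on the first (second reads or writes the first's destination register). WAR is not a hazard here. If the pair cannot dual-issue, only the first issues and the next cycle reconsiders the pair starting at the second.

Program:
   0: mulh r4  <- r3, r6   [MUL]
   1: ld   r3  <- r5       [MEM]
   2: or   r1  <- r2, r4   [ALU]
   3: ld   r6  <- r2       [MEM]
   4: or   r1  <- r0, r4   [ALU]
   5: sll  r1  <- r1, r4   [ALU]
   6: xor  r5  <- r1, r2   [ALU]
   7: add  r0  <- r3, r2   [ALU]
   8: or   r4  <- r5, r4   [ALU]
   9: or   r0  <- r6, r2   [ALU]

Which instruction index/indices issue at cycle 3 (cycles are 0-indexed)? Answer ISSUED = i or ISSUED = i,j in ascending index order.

ISSUED = 5

0. mulh.MUL @i0  | no-port MUL/MEM
1. ld.MEM/or.ALU @i1&i2  | 2-wide
2. ld.MEM/or.ALU @i3&i4  | 2-wide
3. sll.ALU @i5  | RAW r1
4. xor.ALU/add.ALU @i6&i7  | 2-wide
5. or.ALU/or.ALU @i8&i9  | 2-wide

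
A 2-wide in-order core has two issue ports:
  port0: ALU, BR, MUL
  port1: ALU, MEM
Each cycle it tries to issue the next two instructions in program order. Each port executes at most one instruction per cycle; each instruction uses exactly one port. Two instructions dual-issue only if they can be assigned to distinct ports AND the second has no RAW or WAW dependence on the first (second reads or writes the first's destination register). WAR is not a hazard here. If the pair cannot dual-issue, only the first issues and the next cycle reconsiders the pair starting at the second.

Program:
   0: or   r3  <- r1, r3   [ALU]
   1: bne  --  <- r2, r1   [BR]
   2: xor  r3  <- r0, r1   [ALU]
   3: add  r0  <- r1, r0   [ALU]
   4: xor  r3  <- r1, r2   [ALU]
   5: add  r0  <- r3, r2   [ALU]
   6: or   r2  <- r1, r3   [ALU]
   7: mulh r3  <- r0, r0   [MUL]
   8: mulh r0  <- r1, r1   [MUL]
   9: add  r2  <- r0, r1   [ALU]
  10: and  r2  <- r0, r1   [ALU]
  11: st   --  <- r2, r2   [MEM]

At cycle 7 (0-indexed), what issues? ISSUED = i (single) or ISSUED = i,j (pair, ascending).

ISSUED = 10

c0: i0,i1 or bne  dual
c1: i2,i3 xor add  dual
c2: i4 xor  RAW r3
c3: i5,i6 add or  dual
c4: i7 mulh  no-port MUL/MUL
c5: i8 mulh  RAW r0
c6: i9 add  WAW r2
c7: i10 and  RAW r2
c8: i11 st  tail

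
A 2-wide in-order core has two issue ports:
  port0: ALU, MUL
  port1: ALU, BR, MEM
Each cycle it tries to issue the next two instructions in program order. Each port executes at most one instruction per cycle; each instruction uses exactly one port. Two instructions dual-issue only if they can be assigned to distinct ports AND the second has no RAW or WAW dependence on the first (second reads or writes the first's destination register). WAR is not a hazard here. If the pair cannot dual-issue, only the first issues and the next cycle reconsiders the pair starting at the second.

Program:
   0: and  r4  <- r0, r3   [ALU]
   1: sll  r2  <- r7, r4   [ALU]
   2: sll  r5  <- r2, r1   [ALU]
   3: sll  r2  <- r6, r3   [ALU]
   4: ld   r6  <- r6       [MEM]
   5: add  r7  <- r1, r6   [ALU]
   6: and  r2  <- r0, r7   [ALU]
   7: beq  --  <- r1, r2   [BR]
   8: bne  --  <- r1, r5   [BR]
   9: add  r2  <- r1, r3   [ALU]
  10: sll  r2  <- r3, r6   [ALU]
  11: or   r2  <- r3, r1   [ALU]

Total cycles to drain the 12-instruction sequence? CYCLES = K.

t=0 i0:and.ALU ; RAW r4
t=1 i1:sll.ALU ; RAW r2
t=2 i2,i3:sll.ALU;sll.ALU ; dual
t=3 i4:ld.MEM ; RAW r6
t=4 i5:add.ALU ; RAW r7
t=5 i6:and.ALU ; RAW r2
t=6 i7:beq.BR ; no-port BR/BR
t=7 i8,i9:bne.BR;add.ALU ; dual
t=8 i10:sll.ALU ; WAW r2
t=9 i11:or.ALU ; tail

CYCLES = 10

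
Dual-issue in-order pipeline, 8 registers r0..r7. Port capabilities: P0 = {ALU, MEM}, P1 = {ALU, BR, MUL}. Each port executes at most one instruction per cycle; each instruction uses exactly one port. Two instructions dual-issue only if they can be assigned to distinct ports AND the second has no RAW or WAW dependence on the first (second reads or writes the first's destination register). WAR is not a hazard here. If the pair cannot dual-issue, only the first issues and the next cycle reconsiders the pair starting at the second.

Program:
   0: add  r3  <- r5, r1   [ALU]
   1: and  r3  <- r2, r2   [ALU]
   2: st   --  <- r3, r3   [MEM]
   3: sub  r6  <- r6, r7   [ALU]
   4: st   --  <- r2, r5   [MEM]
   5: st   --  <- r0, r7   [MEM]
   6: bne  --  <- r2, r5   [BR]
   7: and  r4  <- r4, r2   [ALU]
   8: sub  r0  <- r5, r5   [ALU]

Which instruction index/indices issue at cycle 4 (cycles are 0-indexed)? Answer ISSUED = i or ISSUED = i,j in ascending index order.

ISSUED = 5,6

t=0 i0:add ; WAW r3
t=1 i1:and ; RAW r3
t=2 i2,i3:st;sub ; 2-wide
t=3 i4:st ; no-port MEM/MEM
t=4 i5,i6:st;bne ; 2-wide
t=5 i7,i8:and;sub ; 2-wide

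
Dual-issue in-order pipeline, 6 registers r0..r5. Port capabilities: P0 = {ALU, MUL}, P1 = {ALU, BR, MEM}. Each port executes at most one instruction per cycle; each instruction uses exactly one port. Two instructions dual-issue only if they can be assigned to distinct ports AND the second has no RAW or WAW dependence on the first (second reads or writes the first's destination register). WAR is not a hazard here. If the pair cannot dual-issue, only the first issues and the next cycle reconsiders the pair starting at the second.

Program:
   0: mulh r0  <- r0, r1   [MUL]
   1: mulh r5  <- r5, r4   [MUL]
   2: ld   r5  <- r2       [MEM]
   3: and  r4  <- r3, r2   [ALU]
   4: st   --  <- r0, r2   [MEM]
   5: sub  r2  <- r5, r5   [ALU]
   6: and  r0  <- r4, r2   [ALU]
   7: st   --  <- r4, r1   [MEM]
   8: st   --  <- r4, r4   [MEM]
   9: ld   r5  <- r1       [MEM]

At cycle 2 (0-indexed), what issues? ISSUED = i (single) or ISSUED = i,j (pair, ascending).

t=0 i0:mulh.MUL ; no-port MUL/MUL
t=1 i1:mulh.MUL ; WAW r5
t=2 i2+i3:ld.MEM;and.ALU ; 2-wide
t=3 i4+i5:st.MEM;sub.ALU ; 2-wide
t=4 i6+i7:and.ALU;st.MEM ; 2-wide
t=5 i8:st.MEM ; no-port MEM/MEM
t=6 i9:ld.MEM ; tail

ISSUED = 2,3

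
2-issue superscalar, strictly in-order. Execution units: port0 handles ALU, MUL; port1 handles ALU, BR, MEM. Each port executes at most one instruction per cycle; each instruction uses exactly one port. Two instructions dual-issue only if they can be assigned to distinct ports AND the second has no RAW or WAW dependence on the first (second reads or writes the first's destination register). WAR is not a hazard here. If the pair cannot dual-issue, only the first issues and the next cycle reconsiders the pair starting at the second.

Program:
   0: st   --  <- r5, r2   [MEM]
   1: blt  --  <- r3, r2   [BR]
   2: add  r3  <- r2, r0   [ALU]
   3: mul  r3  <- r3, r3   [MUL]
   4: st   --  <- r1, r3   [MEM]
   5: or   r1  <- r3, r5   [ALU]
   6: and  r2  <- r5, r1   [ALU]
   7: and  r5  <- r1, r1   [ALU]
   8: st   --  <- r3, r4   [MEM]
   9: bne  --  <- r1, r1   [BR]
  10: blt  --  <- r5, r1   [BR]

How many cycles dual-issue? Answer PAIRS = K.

PAIRS = 3

#0 head=0: st i0 no-port MEM/BR
#1 head=1: blt;add i1&i2 dual
#2 head=3: mul i3 RAW r3
#3 head=4: st;or i4&i5 dual
#4 head=6: and;and i6&i7 dual
#5 head=8: st i8 no-port MEM/BR
#6 head=9: bne i9 no-port BR/BR
#7 head=10: blt i10 tail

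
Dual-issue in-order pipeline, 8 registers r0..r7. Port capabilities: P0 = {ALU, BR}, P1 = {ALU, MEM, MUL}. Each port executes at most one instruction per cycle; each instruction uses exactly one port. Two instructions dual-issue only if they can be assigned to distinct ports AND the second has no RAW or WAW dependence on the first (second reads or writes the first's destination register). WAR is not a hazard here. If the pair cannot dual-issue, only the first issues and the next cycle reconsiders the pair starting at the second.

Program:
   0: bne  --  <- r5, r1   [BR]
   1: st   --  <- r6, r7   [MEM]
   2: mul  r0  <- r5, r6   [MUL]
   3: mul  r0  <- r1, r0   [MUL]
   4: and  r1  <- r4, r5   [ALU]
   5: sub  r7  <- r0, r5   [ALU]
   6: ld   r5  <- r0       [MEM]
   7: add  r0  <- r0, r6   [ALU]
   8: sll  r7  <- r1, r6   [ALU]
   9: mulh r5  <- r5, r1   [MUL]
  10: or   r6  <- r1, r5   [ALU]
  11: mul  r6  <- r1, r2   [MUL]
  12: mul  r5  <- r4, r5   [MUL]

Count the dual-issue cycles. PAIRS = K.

PAIRS = 4

t=0 i0&i1:bne.BR;st.MEM ; pair
t=1 i2:mul.MUL ; no-port MUL/MUL
t=2 i3&i4:mul.MUL;and.ALU ; pair
t=3 i5&i6:sub.ALU;ld.MEM ; pair
t=4 i7&i8:add.ALU;sll.ALU ; pair
t=5 i9:mulh.MUL ; RAW r5
t=6 i10:or.ALU ; WAW r6
t=7 i11:mul.MUL ; no-port MUL/MUL
t=8 i12:mul.MUL ; tail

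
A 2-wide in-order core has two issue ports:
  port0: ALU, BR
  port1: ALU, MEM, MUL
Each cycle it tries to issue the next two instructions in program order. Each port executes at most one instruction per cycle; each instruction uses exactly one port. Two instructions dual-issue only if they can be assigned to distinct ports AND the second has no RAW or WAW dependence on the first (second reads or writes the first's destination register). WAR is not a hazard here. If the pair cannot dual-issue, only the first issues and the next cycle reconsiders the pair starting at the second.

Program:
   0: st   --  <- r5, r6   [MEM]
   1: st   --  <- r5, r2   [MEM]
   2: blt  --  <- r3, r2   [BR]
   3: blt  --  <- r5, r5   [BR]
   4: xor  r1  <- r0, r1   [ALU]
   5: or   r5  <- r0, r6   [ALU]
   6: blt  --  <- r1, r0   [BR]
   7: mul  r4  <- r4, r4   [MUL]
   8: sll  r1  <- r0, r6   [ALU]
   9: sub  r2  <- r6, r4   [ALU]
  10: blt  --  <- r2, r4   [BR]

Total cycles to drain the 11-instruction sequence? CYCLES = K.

[0] i0  st.MEM  -- no-port MEM/MEM
[1] i1/i2  st.MEM/blt.BR  -- dual
[2] i3/i4  blt.BR/xor.ALU  -- dual
[3] i5/i6  or.ALU/blt.BR  -- dual
[4] i7/i8  mul.MUL/sll.ALU  -- dual
[5] i9  sub.ALU  -- RAW r2
[6] i10  blt.BR  -- tail

CYCLES = 7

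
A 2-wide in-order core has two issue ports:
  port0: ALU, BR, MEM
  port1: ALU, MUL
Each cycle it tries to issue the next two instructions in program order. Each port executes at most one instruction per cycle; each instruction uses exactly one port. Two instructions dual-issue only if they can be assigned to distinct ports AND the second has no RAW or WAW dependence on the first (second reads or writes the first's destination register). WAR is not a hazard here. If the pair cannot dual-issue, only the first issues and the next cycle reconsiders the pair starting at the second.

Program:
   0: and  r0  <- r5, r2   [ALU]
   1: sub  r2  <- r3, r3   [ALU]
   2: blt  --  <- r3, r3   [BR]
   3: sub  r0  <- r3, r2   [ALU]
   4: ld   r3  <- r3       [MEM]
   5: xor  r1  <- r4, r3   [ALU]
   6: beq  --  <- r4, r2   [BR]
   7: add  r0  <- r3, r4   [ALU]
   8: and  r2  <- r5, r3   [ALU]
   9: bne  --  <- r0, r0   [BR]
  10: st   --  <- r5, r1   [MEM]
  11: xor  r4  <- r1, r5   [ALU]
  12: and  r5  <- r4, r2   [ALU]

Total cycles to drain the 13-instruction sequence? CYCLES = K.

c0: i0/i1 and;sub  2-wide
c1: i2/i3 blt;sub  2-wide
c2: i4 ld  RAW r3
c3: i5/i6 xor;beq  2-wide
c4: i7/i8 add;and  2-wide
c5: i9 bne  no-port BR/MEM
c6: i10/i11 st;xor  2-wide
c7: i12 and  tail

CYCLES = 8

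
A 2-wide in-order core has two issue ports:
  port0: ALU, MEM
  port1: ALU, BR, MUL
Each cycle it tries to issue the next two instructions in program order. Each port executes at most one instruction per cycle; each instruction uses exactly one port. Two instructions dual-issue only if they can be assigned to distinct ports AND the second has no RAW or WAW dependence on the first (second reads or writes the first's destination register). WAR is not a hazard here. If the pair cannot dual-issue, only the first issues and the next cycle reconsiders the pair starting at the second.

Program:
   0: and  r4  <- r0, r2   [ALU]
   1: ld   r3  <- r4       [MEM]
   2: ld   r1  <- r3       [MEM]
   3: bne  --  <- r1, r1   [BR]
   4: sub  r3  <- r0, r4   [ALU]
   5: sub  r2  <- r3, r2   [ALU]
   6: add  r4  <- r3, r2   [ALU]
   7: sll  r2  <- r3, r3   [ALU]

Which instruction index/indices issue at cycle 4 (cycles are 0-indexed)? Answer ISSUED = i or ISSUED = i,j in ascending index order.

ISSUED = 5

#0 head=0: and.ALU i0 RAW r4
#1 head=1: ld.MEM i1 no-port MEM/MEM
#2 head=2: ld.MEM i2 RAW r1
#3 head=3: bne.BR/sub.ALU i3/i4 2-wide
#4 head=5: sub.ALU i5 RAW r2
#5 head=6: add.ALU/sll.ALU i6/i7 2-wide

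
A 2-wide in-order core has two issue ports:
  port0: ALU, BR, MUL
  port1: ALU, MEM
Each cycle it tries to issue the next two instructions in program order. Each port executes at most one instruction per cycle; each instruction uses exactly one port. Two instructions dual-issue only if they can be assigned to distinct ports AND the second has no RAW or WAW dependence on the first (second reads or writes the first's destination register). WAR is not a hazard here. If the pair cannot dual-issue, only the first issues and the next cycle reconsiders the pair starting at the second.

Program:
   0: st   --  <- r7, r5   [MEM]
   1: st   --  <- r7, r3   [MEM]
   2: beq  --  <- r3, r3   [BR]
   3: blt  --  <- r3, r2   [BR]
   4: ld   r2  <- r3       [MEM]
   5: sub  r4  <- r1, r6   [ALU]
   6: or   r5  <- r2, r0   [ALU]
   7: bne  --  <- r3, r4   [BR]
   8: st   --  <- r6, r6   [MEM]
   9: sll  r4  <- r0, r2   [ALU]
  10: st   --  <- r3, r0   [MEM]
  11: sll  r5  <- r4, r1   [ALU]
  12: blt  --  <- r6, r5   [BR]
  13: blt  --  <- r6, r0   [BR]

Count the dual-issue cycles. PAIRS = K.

0. st.MEM @i0  | no-port MEM/MEM
1. st.MEM;beq.BR @i1&i2  | 2-wide
2. blt.BR;ld.MEM @i3&i4  | 2-wide
3. sub.ALU;or.ALU @i5&i6  | 2-wide
4. bne.BR;st.MEM @i7&i8  | 2-wide
5. sll.ALU;st.MEM @i9&i10  | 2-wide
6. sll.ALU @i11  | RAW r5
7. blt.BR @i12  | no-port BR/BR
8. blt.BR @i13  | tail

PAIRS = 5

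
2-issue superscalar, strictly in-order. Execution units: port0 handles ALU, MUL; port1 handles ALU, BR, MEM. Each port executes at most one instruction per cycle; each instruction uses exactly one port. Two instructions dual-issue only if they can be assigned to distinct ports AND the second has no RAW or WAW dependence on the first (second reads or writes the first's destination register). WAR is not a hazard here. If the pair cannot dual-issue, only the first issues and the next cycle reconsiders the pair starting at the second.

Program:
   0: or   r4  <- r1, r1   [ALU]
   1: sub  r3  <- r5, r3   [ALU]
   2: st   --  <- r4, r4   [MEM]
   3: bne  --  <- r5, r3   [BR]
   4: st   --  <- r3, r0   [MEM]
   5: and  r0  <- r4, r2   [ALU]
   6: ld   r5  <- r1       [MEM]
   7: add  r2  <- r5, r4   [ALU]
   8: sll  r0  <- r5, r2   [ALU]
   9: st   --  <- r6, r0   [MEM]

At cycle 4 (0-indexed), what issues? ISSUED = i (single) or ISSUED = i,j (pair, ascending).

c0: i0,i1 or.ALU/sub.ALU  pair
c1: i2 st.MEM  no-port MEM/BR
c2: i3 bne.BR  no-port BR/MEM
c3: i4,i5 st.MEM/and.ALU  pair
c4: i6 ld.MEM  RAW r5
c5: i7 add.ALU  RAW r2
c6: i8 sll.ALU  RAW r0
c7: i9 st.MEM  tail

ISSUED = 6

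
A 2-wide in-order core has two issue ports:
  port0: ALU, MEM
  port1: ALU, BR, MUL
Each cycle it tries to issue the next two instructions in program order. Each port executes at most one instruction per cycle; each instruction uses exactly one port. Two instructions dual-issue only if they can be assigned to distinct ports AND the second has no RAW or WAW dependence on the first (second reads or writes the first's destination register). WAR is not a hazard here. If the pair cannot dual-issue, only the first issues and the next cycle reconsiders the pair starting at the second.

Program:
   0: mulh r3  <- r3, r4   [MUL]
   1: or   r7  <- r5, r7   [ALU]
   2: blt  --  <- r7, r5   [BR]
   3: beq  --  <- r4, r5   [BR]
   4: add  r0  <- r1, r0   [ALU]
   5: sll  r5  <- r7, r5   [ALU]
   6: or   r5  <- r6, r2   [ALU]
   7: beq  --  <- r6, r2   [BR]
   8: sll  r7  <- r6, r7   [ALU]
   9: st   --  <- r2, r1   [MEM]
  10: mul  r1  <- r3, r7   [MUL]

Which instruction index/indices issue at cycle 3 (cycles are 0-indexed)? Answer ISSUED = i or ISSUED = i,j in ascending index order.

ISSUED = 5

#0 head=0: mulh;or i0+i1 dual
#1 head=2: blt i2 no-port BR/BR
#2 head=3: beq;add i3+i4 dual
#3 head=5: sll i5 WAW r5
#4 head=6: or;beq i6+i7 dual
#5 head=8: sll;st i8+i9 dual
#6 head=10: mul i10 tail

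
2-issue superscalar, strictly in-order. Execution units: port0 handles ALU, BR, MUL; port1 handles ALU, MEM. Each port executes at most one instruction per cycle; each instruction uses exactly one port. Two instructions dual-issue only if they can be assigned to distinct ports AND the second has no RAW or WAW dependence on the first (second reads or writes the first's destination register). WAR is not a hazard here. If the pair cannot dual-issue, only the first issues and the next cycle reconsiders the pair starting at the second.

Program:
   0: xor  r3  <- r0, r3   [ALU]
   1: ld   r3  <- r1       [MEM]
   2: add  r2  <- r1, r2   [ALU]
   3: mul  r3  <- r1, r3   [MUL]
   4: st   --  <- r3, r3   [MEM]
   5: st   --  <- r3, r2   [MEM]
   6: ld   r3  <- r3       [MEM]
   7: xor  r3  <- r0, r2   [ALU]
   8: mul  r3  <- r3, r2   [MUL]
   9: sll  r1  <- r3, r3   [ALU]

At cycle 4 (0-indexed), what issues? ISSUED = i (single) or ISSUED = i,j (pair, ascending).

ISSUED = 5

[0] i0  xor.ALU  -- WAW r3
[1] i1&i2  ld.MEM add.ALU  -- dual
[2] i3  mul.MUL  -- RAW r3
[3] i4  st.MEM  -- no-port MEM/MEM
[4] i5  st.MEM  -- no-port MEM/MEM
[5] i6  ld.MEM  -- WAW r3
[6] i7  xor.ALU  -- RAW+WAW r3
[7] i8  mul.MUL  -- RAW r3
[8] i9  sll.ALU  -- tail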